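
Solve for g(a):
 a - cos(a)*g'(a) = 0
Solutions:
 g(a) = C1 + Integral(a/cos(a), a)


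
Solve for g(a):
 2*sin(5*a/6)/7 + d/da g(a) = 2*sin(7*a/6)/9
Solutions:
 g(a) = C1 + 12*cos(5*a/6)/35 - 4*cos(7*a/6)/21


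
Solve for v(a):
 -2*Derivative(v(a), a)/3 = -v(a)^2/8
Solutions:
 v(a) = -16/(C1 + 3*a)


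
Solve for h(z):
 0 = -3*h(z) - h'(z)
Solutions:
 h(z) = C1*exp(-3*z)


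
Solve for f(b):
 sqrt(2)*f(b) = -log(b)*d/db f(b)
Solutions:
 f(b) = C1*exp(-sqrt(2)*li(b))


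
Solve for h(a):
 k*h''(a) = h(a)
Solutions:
 h(a) = C1*exp(-a*sqrt(1/k)) + C2*exp(a*sqrt(1/k))


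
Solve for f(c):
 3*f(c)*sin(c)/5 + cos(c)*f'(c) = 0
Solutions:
 f(c) = C1*cos(c)^(3/5)


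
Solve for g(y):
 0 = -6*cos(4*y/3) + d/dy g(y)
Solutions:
 g(y) = C1 + 9*sin(4*y/3)/2


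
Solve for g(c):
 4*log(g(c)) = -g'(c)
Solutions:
 li(g(c)) = C1 - 4*c


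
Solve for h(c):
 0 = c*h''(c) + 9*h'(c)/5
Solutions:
 h(c) = C1 + C2/c^(4/5)


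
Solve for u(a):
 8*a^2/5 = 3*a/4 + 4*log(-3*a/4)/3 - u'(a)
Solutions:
 u(a) = C1 - 8*a^3/15 + 3*a^2/8 + 4*a*log(-a)/3 + 4*a*(-2*log(2) - 1 + log(3))/3


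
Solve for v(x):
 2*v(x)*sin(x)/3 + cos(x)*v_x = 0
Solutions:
 v(x) = C1*cos(x)^(2/3)


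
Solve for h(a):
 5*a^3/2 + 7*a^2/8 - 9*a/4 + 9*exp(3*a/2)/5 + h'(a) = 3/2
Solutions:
 h(a) = C1 - 5*a^4/8 - 7*a^3/24 + 9*a^2/8 + 3*a/2 - 6*exp(3*a/2)/5


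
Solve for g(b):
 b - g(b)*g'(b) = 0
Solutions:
 g(b) = -sqrt(C1 + b^2)
 g(b) = sqrt(C1 + b^2)


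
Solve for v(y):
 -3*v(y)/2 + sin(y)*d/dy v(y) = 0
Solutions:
 v(y) = C1*(cos(y) - 1)^(3/4)/(cos(y) + 1)^(3/4)


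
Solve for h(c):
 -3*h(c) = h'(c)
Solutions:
 h(c) = C1*exp(-3*c)


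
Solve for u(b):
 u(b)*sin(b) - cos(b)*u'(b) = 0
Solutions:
 u(b) = C1/cos(b)


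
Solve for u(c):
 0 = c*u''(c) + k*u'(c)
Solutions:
 u(c) = C1 + c^(1 - re(k))*(C2*sin(log(c)*Abs(im(k))) + C3*cos(log(c)*im(k)))


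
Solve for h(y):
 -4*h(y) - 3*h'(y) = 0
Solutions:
 h(y) = C1*exp(-4*y/3)


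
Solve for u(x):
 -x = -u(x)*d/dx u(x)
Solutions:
 u(x) = -sqrt(C1 + x^2)
 u(x) = sqrt(C1 + x^2)


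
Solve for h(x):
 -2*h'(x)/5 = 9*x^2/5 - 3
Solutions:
 h(x) = C1 - 3*x^3/2 + 15*x/2


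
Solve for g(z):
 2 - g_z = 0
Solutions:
 g(z) = C1 + 2*z


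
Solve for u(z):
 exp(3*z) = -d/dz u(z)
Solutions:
 u(z) = C1 - exp(3*z)/3


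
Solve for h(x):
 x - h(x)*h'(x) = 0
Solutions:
 h(x) = -sqrt(C1 + x^2)
 h(x) = sqrt(C1 + x^2)


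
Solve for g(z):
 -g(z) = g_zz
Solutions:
 g(z) = C1*sin(z) + C2*cos(z)


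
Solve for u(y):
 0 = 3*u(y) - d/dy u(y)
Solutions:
 u(y) = C1*exp(3*y)


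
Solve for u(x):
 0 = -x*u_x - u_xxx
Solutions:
 u(x) = C1 + Integral(C2*airyai(-x) + C3*airybi(-x), x)


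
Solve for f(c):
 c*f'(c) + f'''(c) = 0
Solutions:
 f(c) = C1 + Integral(C2*airyai(-c) + C3*airybi(-c), c)


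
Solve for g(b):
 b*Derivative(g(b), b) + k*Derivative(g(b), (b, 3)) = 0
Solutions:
 g(b) = C1 + Integral(C2*airyai(b*(-1/k)^(1/3)) + C3*airybi(b*(-1/k)^(1/3)), b)


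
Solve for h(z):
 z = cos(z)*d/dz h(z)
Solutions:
 h(z) = C1 + Integral(z/cos(z), z)


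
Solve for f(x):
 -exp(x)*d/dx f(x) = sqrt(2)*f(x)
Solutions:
 f(x) = C1*exp(sqrt(2)*exp(-x))


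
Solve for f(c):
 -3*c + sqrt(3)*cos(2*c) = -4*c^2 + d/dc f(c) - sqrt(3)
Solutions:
 f(c) = C1 + 4*c^3/3 - 3*c^2/2 + sqrt(3)*(c + sin(c)*cos(c))


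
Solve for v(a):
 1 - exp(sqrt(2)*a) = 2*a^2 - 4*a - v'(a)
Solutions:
 v(a) = C1 + 2*a^3/3 - 2*a^2 - a + sqrt(2)*exp(sqrt(2)*a)/2


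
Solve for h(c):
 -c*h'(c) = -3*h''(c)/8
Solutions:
 h(c) = C1 + C2*erfi(2*sqrt(3)*c/3)


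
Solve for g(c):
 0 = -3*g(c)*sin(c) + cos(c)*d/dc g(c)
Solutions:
 g(c) = C1/cos(c)^3


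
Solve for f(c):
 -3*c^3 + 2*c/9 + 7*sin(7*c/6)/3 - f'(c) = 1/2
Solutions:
 f(c) = C1 - 3*c^4/4 + c^2/9 - c/2 - 2*cos(7*c/6)


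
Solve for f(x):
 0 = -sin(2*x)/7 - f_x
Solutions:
 f(x) = C1 + cos(2*x)/14


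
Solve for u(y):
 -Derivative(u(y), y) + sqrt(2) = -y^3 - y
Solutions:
 u(y) = C1 + y^4/4 + y^2/2 + sqrt(2)*y


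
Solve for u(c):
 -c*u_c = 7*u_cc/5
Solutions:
 u(c) = C1 + C2*erf(sqrt(70)*c/14)


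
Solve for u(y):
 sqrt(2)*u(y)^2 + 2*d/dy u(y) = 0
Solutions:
 u(y) = 2/(C1 + sqrt(2)*y)


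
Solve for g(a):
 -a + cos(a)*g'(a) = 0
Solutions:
 g(a) = C1 + Integral(a/cos(a), a)


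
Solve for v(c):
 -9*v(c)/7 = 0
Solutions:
 v(c) = 0


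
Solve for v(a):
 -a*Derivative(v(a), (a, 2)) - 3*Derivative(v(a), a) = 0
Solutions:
 v(a) = C1 + C2/a^2


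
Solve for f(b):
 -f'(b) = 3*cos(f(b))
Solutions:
 f(b) = pi - asin((C1 + exp(6*b))/(C1 - exp(6*b)))
 f(b) = asin((C1 + exp(6*b))/(C1 - exp(6*b)))


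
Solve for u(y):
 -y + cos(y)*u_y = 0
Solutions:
 u(y) = C1 + Integral(y/cos(y), y)


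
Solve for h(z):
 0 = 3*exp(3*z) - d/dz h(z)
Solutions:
 h(z) = C1 + exp(3*z)


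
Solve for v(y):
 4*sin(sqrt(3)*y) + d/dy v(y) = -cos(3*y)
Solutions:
 v(y) = C1 - sin(3*y)/3 + 4*sqrt(3)*cos(sqrt(3)*y)/3


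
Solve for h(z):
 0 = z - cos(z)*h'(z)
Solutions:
 h(z) = C1 + Integral(z/cos(z), z)


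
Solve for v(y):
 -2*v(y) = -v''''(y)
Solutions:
 v(y) = C1*exp(-2^(1/4)*y) + C2*exp(2^(1/4)*y) + C3*sin(2^(1/4)*y) + C4*cos(2^(1/4)*y)


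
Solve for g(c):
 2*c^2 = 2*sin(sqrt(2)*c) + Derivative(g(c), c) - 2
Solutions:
 g(c) = C1 + 2*c^3/3 + 2*c + sqrt(2)*cos(sqrt(2)*c)


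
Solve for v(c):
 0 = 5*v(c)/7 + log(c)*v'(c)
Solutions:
 v(c) = C1*exp(-5*li(c)/7)


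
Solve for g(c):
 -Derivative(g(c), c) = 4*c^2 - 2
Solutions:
 g(c) = C1 - 4*c^3/3 + 2*c


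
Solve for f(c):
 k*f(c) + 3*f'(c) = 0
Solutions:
 f(c) = C1*exp(-c*k/3)


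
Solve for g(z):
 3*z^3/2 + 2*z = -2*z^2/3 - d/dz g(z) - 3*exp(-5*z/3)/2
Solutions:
 g(z) = C1 - 3*z^4/8 - 2*z^3/9 - z^2 + 9*exp(-5*z/3)/10


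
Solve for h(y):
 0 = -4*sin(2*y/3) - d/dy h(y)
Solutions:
 h(y) = C1 + 6*cos(2*y/3)


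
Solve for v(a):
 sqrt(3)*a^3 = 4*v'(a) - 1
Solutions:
 v(a) = C1 + sqrt(3)*a^4/16 + a/4


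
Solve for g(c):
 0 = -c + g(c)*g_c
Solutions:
 g(c) = -sqrt(C1 + c^2)
 g(c) = sqrt(C1 + c^2)


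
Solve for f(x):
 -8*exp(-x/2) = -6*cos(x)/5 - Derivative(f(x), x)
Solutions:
 f(x) = C1 - 6*sin(x)/5 - 16*exp(-x/2)


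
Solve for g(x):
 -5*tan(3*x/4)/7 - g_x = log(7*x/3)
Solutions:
 g(x) = C1 - x*log(x) - x*log(7) + x + x*log(3) + 20*log(cos(3*x/4))/21


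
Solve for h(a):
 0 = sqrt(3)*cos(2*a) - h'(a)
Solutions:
 h(a) = C1 + sqrt(3)*sin(2*a)/2


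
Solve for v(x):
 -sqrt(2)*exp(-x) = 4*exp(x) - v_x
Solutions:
 v(x) = C1 + 4*exp(x) - sqrt(2)*exp(-x)


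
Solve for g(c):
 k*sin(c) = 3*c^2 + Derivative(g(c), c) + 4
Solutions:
 g(c) = C1 - c^3 - 4*c - k*cos(c)


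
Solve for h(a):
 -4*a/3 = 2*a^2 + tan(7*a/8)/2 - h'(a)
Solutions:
 h(a) = C1 + 2*a^3/3 + 2*a^2/3 - 4*log(cos(7*a/8))/7


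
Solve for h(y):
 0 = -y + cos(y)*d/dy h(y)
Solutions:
 h(y) = C1 + Integral(y/cos(y), y)


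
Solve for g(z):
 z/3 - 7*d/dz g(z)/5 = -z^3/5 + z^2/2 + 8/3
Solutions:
 g(z) = C1 + z^4/28 - 5*z^3/42 + 5*z^2/42 - 40*z/21


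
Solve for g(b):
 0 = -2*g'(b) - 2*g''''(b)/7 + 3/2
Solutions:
 g(b) = C1 + C4*exp(-7^(1/3)*b) + 3*b/4 + (C2*sin(sqrt(3)*7^(1/3)*b/2) + C3*cos(sqrt(3)*7^(1/3)*b/2))*exp(7^(1/3)*b/2)


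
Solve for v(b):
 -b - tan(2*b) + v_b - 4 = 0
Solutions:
 v(b) = C1 + b^2/2 + 4*b - log(cos(2*b))/2


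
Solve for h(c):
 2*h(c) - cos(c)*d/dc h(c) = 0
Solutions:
 h(c) = C1*(sin(c) + 1)/(sin(c) - 1)


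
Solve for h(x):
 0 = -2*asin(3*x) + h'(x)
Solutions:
 h(x) = C1 + 2*x*asin(3*x) + 2*sqrt(1 - 9*x^2)/3


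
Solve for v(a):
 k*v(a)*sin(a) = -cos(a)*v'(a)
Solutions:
 v(a) = C1*exp(k*log(cos(a)))


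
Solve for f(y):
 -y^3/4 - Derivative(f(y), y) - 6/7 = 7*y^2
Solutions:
 f(y) = C1 - y^4/16 - 7*y^3/3 - 6*y/7


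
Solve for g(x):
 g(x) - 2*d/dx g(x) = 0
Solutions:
 g(x) = C1*exp(x/2)


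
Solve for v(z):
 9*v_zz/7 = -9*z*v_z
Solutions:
 v(z) = C1 + C2*erf(sqrt(14)*z/2)


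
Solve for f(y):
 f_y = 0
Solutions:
 f(y) = C1


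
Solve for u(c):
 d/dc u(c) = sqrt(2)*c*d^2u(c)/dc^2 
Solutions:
 u(c) = C1 + C2*c^(sqrt(2)/2 + 1)


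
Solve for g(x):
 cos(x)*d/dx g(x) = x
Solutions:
 g(x) = C1 + Integral(x/cos(x), x)


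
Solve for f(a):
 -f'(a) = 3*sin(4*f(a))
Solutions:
 f(a) = -acos((-C1 - exp(24*a))/(C1 - exp(24*a)))/4 + pi/2
 f(a) = acos((-C1 - exp(24*a))/(C1 - exp(24*a)))/4


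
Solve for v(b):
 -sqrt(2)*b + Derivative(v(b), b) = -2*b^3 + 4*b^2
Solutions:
 v(b) = C1 - b^4/2 + 4*b^3/3 + sqrt(2)*b^2/2


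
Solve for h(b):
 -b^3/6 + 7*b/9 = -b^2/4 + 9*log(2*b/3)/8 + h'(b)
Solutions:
 h(b) = C1 - b^4/24 + b^3/12 + 7*b^2/18 - 9*b*log(b)/8 - 9*b*log(2)/8 + 9*b/8 + 9*b*log(3)/8


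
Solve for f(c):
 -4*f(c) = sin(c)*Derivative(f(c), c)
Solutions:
 f(c) = C1*(cos(c)^2 + 2*cos(c) + 1)/(cos(c)^2 - 2*cos(c) + 1)


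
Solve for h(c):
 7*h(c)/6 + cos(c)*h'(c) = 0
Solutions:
 h(c) = C1*(sin(c) - 1)^(7/12)/(sin(c) + 1)^(7/12)


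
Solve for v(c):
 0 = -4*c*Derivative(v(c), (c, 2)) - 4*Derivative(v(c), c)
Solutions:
 v(c) = C1 + C2*log(c)


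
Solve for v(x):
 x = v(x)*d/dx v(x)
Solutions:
 v(x) = -sqrt(C1 + x^2)
 v(x) = sqrt(C1 + x^2)


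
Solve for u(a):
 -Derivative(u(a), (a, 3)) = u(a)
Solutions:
 u(a) = C3*exp(-a) + (C1*sin(sqrt(3)*a/2) + C2*cos(sqrt(3)*a/2))*exp(a/2)


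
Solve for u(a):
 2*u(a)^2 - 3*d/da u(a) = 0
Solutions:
 u(a) = -3/(C1 + 2*a)


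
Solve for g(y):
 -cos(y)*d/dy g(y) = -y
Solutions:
 g(y) = C1 + Integral(y/cos(y), y)


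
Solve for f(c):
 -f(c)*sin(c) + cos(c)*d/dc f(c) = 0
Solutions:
 f(c) = C1/cos(c)


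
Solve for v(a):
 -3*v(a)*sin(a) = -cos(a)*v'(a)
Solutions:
 v(a) = C1/cos(a)^3


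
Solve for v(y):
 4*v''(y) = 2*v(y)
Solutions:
 v(y) = C1*exp(-sqrt(2)*y/2) + C2*exp(sqrt(2)*y/2)


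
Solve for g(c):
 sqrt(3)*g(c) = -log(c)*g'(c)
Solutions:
 g(c) = C1*exp(-sqrt(3)*li(c))


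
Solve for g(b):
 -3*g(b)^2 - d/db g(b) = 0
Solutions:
 g(b) = 1/(C1 + 3*b)


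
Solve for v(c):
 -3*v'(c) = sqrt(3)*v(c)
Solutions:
 v(c) = C1*exp(-sqrt(3)*c/3)


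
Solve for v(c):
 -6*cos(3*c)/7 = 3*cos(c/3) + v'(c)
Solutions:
 v(c) = C1 - 9*sin(c/3) - 2*sin(3*c)/7


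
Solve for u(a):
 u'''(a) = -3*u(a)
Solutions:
 u(a) = C3*exp(-3^(1/3)*a) + (C1*sin(3^(5/6)*a/2) + C2*cos(3^(5/6)*a/2))*exp(3^(1/3)*a/2)


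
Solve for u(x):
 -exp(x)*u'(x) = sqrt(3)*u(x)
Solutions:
 u(x) = C1*exp(sqrt(3)*exp(-x))


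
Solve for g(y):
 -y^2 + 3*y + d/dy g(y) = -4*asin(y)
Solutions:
 g(y) = C1 + y^3/3 - 3*y^2/2 - 4*y*asin(y) - 4*sqrt(1 - y^2)


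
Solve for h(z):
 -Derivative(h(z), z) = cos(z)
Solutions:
 h(z) = C1 - sin(z)


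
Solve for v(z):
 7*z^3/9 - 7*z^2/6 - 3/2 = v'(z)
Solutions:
 v(z) = C1 + 7*z^4/36 - 7*z^3/18 - 3*z/2


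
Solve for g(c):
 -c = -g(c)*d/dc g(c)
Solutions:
 g(c) = -sqrt(C1 + c^2)
 g(c) = sqrt(C1 + c^2)


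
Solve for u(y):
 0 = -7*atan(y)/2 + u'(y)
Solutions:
 u(y) = C1 + 7*y*atan(y)/2 - 7*log(y^2 + 1)/4


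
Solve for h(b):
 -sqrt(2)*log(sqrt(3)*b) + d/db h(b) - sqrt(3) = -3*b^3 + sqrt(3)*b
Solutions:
 h(b) = C1 - 3*b^4/4 + sqrt(3)*b^2/2 + sqrt(2)*b*log(b) - sqrt(2)*b + sqrt(2)*b*log(3)/2 + sqrt(3)*b


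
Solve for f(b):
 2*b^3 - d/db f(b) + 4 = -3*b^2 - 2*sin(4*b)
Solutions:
 f(b) = C1 + b^4/2 + b^3 + 4*b - cos(4*b)/2


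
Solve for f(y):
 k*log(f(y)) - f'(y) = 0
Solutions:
 li(f(y)) = C1 + k*y


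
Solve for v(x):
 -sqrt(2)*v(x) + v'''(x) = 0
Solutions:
 v(x) = C3*exp(2^(1/6)*x) + (C1*sin(2^(1/6)*sqrt(3)*x/2) + C2*cos(2^(1/6)*sqrt(3)*x/2))*exp(-2^(1/6)*x/2)


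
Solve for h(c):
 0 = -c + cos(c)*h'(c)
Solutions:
 h(c) = C1 + Integral(c/cos(c), c)


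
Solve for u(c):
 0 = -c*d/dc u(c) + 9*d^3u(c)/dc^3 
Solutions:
 u(c) = C1 + Integral(C2*airyai(3^(1/3)*c/3) + C3*airybi(3^(1/3)*c/3), c)


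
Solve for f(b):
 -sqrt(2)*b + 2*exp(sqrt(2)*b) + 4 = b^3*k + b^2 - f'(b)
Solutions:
 f(b) = C1 + b^4*k/4 + b^3/3 + sqrt(2)*b^2/2 - 4*b - sqrt(2)*exp(sqrt(2)*b)


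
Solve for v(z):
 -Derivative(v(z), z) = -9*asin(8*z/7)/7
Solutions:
 v(z) = C1 + 9*z*asin(8*z/7)/7 + 9*sqrt(49 - 64*z^2)/56


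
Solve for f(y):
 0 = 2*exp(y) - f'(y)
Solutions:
 f(y) = C1 + 2*exp(y)


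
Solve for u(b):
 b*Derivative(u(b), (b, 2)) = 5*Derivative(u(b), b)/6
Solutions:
 u(b) = C1 + C2*b^(11/6)


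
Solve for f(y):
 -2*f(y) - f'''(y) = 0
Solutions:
 f(y) = C3*exp(-2^(1/3)*y) + (C1*sin(2^(1/3)*sqrt(3)*y/2) + C2*cos(2^(1/3)*sqrt(3)*y/2))*exp(2^(1/3)*y/2)


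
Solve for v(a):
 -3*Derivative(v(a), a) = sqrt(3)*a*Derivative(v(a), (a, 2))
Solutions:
 v(a) = C1 + C2*a^(1 - sqrt(3))


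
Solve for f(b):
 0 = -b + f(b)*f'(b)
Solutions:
 f(b) = -sqrt(C1 + b^2)
 f(b) = sqrt(C1 + b^2)


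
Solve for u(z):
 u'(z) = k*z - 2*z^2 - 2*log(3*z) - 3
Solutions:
 u(z) = C1 + k*z^2/2 - 2*z^3/3 - 2*z*log(z) - z*log(9) - z


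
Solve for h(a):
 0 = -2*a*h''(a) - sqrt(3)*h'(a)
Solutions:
 h(a) = C1 + C2*a^(1 - sqrt(3)/2)


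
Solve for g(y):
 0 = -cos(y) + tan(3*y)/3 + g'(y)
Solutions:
 g(y) = C1 + log(cos(3*y))/9 + sin(y)


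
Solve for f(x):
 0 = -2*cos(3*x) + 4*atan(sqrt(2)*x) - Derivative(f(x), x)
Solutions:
 f(x) = C1 + 4*x*atan(sqrt(2)*x) - sqrt(2)*log(2*x^2 + 1) - 2*sin(3*x)/3


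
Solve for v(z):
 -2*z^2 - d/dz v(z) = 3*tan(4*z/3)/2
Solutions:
 v(z) = C1 - 2*z^3/3 + 9*log(cos(4*z/3))/8


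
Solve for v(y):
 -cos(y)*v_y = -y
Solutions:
 v(y) = C1 + Integral(y/cos(y), y)


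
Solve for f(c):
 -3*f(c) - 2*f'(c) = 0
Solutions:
 f(c) = C1*exp(-3*c/2)


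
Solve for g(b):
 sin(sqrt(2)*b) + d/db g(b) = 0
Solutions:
 g(b) = C1 + sqrt(2)*cos(sqrt(2)*b)/2


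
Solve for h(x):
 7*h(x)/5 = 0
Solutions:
 h(x) = 0


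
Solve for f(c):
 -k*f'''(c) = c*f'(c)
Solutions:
 f(c) = C1 + Integral(C2*airyai(c*(-1/k)^(1/3)) + C3*airybi(c*(-1/k)^(1/3)), c)


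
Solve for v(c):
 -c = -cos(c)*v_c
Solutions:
 v(c) = C1 + Integral(c/cos(c), c)


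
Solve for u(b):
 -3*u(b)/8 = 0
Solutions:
 u(b) = 0


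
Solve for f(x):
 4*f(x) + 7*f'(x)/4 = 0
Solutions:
 f(x) = C1*exp(-16*x/7)


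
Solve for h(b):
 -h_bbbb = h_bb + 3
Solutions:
 h(b) = C1 + C2*b + C3*sin(b) + C4*cos(b) - 3*b^2/2


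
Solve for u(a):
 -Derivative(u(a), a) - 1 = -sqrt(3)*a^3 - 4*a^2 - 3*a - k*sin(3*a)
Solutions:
 u(a) = C1 + sqrt(3)*a^4/4 + 4*a^3/3 + 3*a^2/2 - a - k*cos(3*a)/3


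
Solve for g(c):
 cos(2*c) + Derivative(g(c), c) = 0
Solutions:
 g(c) = C1 - sin(2*c)/2


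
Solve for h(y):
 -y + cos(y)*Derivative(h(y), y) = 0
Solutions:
 h(y) = C1 + Integral(y/cos(y), y)


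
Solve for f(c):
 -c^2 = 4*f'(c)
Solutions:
 f(c) = C1 - c^3/12


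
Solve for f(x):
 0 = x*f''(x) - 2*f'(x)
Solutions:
 f(x) = C1 + C2*x^3


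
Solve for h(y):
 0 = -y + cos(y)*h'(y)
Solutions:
 h(y) = C1 + Integral(y/cos(y), y)


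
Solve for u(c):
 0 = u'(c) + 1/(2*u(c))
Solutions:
 u(c) = -sqrt(C1 - c)
 u(c) = sqrt(C1 - c)


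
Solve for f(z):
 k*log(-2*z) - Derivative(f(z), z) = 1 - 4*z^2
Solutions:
 f(z) = C1 + k*z*log(-z) + 4*z^3/3 + z*(-k + k*log(2) - 1)


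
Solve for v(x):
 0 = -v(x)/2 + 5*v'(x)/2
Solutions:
 v(x) = C1*exp(x/5)


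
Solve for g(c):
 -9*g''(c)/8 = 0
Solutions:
 g(c) = C1 + C2*c


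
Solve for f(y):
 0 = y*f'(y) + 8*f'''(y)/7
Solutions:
 f(y) = C1 + Integral(C2*airyai(-7^(1/3)*y/2) + C3*airybi(-7^(1/3)*y/2), y)


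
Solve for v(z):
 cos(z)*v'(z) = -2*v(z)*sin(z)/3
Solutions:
 v(z) = C1*cos(z)^(2/3)


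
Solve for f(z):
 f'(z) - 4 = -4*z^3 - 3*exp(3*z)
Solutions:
 f(z) = C1 - z^4 + 4*z - exp(3*z)


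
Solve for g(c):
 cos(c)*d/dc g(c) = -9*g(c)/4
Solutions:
 g(c) = C1*(sin(c) - 1)^(9/8)/(sin(c) + 1)^(9/8)


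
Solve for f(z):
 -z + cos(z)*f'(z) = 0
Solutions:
 f(z) = C1 + Integral(z/cos(z), z)


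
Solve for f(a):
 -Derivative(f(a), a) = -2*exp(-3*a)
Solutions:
 f(a) = C1 - 2*exp(-3*a)/3


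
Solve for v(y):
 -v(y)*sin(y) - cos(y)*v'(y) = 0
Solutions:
 v(y) = C1*cos(y)


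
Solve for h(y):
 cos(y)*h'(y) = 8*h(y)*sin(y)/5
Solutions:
 h(y) = C1/cos(y)^(8/5)


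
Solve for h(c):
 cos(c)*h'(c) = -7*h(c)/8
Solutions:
 h(c) = C1*(sin(c) - 1)^(7/16)/(sin(c) + 1)^(7/16)


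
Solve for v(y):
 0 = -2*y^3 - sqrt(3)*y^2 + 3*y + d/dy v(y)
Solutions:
 v(y) = C1 + y^4/2 + sqrt(3)*y^3/3 - 3*y^2/2


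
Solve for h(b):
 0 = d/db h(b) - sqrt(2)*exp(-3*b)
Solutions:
 h(b) = C1 - sqrt(2)*exp(-3*b)/3


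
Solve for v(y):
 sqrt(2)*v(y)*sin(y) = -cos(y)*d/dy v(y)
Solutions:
 v(y) = C1*cos(y)^(sqrt(2))


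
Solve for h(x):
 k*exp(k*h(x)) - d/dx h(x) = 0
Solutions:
 h(x) = Piecewise((log(-1/(C1*k + k^2*x))/k, Ne(k, 0)), (nan, True))
 h(x) = Piecewise((C1 + k*x, Eq(k, 0)), (nan, True))


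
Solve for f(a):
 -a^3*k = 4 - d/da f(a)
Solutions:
 f(a) = C1 + a^4*k/4 + 4*a


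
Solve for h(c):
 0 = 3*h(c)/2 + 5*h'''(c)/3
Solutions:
 h(c) = C3*exp(-30^(2/3)*c/10) + (C1*sin(3*10^(2/3)*3^(1/6)*c/20) + C2*cos(3*10^(2/3)*3^(1/6)*c/20))*exp(30^(2/3)*c/20)


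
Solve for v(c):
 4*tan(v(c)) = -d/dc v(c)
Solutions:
 v(c) = pi - asin(C1*exp(-4*c))
 v(c) = asin(C1*exp(-4*c))


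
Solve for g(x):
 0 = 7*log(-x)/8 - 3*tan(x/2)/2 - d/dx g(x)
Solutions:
 g(x) = C1 + 7*x*log(-x)/8 - 7*x/8 + 3*log(cos(x/2))


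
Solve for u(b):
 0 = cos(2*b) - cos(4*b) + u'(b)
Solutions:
 u(b) = C1 - sin(2*b)/2 + sin(4*b)/4


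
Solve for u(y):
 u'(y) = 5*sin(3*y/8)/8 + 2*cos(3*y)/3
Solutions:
 u(y) = C1 + 2*sin(3*y)/9 - 5*cos(3*y/8)/3


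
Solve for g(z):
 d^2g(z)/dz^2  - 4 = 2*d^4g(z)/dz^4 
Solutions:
 g(z) = C1 + C2*z + C3*exp(-sqrt(2)*z/2) + C4*exp(sqrt(2)*z/2) + 2*z^2


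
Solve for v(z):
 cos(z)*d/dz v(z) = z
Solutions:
 v(z) = C1 + Integral(z/cos(z), z)


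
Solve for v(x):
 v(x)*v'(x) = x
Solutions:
 v(x) = -sqrt(C1 + x^2)
 v(x) = sqrt(C1 + x^2)


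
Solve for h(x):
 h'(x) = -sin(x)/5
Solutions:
 h(x) = C1 + cos(x)/5


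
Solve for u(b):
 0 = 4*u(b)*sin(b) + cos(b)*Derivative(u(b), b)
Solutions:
 u(b) = C1*cos(b)^4


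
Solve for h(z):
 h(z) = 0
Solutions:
 h(z) = 0


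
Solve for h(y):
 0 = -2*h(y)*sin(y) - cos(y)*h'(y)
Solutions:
 h(y) = C1*cos(y)^2


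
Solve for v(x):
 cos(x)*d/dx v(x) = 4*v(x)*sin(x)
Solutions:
 v(x) = C1/cos(x)^4


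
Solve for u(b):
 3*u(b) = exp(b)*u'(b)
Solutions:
 u(b) = C1*exp(-3*exp(-b))


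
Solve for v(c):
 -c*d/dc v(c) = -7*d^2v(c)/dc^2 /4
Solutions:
 v(c) = C1 + C2*erfi(sqrt(14)*c/7)


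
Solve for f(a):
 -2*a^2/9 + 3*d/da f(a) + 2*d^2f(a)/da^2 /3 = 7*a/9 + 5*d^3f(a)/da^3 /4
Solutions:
 f(a) = C1 + C2*exp(2*a*(2 - sqrt(139))/15) + C3*exp(2*a*(2 + sqrt(139))/15) + 2*a^3/81 + 55*a^2/486 + 25*a/2187


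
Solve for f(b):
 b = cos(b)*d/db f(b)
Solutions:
 f(b) = C1 + Integral(b/cos(b), b)


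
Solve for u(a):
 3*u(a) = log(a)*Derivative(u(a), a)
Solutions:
 u(a) = C1*exp(3*li(a))


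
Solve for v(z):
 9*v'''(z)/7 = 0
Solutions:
 v(z) = C1 + C2*z + C3*z^2


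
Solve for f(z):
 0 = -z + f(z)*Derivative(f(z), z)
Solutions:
 f(z) = -sqrt(C1 + z^2)
 f(z) = sqrt(C1 + z^2)


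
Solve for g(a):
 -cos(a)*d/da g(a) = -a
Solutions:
 g(a) = C1 + Integral(a/cos(a), a)


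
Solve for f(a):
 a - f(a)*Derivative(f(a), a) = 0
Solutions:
 f(a) = -sqrt(C1 + a^2)
 f(a) = sqrt(C1 + a^2)


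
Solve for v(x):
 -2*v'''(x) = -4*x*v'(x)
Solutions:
 v(x) = C1 + Integral(C2*airyai(2^(1/3)*x) + C3*airybi(2^(1/3)*x), x)


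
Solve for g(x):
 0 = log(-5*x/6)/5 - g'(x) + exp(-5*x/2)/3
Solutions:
 g(x) = C1 + x*log(-x)/5 + x*(-log(6) - 1 + log(5))/5 - 2*exp(-5*x/2)/15


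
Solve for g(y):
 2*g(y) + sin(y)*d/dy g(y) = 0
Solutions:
 g(y) = C1*(cos(y) + 1)/(cos(y) - 1)


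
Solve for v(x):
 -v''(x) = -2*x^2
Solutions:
 v(x) = C1 + C2*x + x^4/6


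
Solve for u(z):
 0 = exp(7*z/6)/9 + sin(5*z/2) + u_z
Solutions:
 u(z) = C1 - 2*exp(7*z/6)/21 + 2*cos(5*z/2)/5


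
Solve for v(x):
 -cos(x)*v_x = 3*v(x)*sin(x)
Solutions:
 v(x) = C1*cos(x)^3


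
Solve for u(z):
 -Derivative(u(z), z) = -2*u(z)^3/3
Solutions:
 u(z) = -sqrt(6)*sqrt(-1/(C1 + 2*z))/2
 u(z) = sqrt(6)*sqrt(-1/(C1 + 2*z))/2


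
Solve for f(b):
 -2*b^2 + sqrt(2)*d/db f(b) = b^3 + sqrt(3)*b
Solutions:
 f(b) = C1 + sqrt(2)*b^4/8 + sqrt(2)*b^3/3 + sqrt(6)*b^2/4


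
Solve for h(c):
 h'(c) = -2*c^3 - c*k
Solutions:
 h(c) = C1 - c^4/2 - c^2*k/2


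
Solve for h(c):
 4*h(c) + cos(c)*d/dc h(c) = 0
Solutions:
 h(c) = C1*(sin(c)^2 - 2*sin(c) + 1)/(sin(c)^2 + 2*sin(c) + 1)


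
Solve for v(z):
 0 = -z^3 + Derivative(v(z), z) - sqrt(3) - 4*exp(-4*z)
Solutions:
 v(z) = C1 + z^4/4 + sqrt(3)*z - exp(-4*z)


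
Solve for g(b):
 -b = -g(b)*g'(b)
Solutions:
 g(b) = -sqrt(C1 + b^2)
 g(b) = sqrt(C1 + b^2)


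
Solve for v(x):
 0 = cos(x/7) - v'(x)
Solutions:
 v(x) = C1 + 7*sin(x/7)


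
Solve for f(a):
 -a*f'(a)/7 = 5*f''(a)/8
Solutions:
 f(a) = C1 + C2*erf(2*sqrt(35)*a/35)


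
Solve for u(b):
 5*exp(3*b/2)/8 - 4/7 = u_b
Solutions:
 u(b) = C1 - 4*b/7 + 5*exp(3*b/2)/12


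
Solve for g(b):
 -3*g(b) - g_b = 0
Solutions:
 g(b) = C1*exp(-3*b)


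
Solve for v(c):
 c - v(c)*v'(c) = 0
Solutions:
 v(c) = -sqrt(C1 + c^2)
 v(c) = sqrt(C1 + c^2)


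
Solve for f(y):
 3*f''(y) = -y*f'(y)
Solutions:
 f(y) = C1 + C2*erf(sqrt(6)*y/6)


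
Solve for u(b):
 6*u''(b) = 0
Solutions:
 u(b) = C1 + C2*b


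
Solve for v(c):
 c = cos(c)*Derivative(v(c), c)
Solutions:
 v(c) = C1 + Integral(c/cos(c), c)


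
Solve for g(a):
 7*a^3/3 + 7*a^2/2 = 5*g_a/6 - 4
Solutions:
 g(a) = C1 + 7*a^4/10 + 7*a^3/5 + 24*a/5


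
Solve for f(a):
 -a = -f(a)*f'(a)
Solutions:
 f(a) = -sqrt(C1 + a^2)
 f(a) = sqrt(C1 + a^2)


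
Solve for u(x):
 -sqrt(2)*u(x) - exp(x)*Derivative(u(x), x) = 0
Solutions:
 u(x) = C1*exp(sqrt(2)*exp(-x))


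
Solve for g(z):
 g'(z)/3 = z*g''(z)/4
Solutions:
 g(z) = C1 + C2*z^(7/3)


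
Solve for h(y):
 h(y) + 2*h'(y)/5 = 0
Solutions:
 h(y) = C1*exp(-5*y/2)


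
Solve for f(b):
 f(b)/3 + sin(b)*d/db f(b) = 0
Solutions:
 f(b) = C1*(cos(b) + 1)^(1/6)/(cos(b) - 1)^(1/6)


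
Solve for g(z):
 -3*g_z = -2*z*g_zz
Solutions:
 g(z) = C1 + C2*z^(5/2)


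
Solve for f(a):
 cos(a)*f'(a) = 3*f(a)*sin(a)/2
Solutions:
 f(a) = C1/cos(a)^(3/2)


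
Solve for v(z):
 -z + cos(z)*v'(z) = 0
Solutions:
 v(z) = C1 + Integral(z/cos(z), z)


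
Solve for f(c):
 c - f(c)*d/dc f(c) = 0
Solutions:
 f(c) = -sqrt(C1 + c^2)
 f(c) = sqrt(C1 + c^2)


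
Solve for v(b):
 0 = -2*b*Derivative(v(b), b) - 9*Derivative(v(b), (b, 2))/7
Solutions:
 v(b) = C1 + C2*erf(sqrt(7)*b/3)


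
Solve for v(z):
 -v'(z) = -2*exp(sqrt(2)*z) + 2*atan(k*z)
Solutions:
 v(z) = C1 - 2*Piecewise((z*atan(k*z) - log(k^2*z^2 + 1)/(2*k), Ne(k, 0)), (0, True)) + sqrt(2)*exp(sqrt(2)*z)


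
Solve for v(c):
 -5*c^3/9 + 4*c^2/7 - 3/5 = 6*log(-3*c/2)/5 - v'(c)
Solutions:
 v(c) = C1 + 5*c^4/36 - 4*c^3/21 + 6*c*log(-c)/5 + 3*c*(-2*log(2) - 1 + 2*log(3))/5


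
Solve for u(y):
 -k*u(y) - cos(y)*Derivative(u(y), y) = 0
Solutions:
 u(y) = C1*exp(k*(log(sin(y) - 1) - log(sin(y) + 1))/2)


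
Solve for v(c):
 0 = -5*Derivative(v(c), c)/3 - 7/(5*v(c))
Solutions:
 v(c) = -sqrt(C1 - 42*c)/5
 v(c) = sqrt(C1 - 42*c)/5


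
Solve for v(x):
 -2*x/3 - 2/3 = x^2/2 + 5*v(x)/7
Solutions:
 v(x) = -7*x^2/10 - 14*x/15 - 14/15


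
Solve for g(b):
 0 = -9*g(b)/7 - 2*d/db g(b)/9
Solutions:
 g(b) = C1*exp(-81*b/14)


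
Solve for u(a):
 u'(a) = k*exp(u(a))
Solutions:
 u(a) = log(-1/(C1 + a*k))


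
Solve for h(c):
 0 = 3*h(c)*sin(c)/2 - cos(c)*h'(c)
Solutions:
 h(c) = C1/cos(c)^(3/2)


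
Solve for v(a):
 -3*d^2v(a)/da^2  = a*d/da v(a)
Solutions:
 v(a) = C1 + C2*erf(sqrt(6)*a/6)


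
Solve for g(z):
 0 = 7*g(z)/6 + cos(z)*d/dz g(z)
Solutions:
 g(z) = C1*(sin(z) - 1)^(7/12)/(sin(z) + 1)^(7/12)


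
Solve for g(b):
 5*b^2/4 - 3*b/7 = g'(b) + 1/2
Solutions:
 g(b) = C1 + 5*b^3/12 - 3*b^2/14 - b/2


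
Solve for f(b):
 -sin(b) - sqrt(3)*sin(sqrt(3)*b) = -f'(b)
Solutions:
 f(b) = C1 - cos(b) - cos(sqrt(3)*b)


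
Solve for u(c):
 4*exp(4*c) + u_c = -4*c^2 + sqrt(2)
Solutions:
 u(c) = C1 - 4*c^3/3 + sqrt(2)*c - exp(4*c)


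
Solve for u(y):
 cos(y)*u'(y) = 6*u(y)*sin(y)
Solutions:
 u(y) = C1/cos(y)^6


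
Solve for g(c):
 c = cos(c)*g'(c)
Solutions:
 g(c) = C1 + Integral(c/cos(c), c)


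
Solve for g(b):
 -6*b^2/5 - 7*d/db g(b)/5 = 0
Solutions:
 g(b) = C1 - 2*b^3/7


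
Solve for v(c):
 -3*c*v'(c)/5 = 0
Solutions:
 v(c) = C1


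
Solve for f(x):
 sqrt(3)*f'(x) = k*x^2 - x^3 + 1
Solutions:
 f(x) = C1 + sqrt(3)*k*x^3/9 - sqrt(3)*x^4/12 + sqrt(3)*x/3


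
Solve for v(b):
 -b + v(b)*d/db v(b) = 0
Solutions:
 v(b) = -sqrt(C1 + b^2)
 v(b) = sqrt(C1 + b^2)


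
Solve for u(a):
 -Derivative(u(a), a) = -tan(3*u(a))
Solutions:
 u(a) = -asin(C1*exp(3*a))/3 + pi/3
 u(a) = asin(C1*exp(3*a))/3


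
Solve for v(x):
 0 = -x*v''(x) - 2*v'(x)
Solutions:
 v(x) = C1 + C2/x


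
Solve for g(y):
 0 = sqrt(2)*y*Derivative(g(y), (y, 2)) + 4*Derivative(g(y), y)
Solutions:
 g(y) = C1 + C2*y^(1 - 2*sqrt(2))


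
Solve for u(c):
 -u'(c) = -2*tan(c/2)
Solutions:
 u(c) = C1 - 4*log(cos(c/2))


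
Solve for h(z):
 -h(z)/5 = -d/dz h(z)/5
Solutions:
 h(z) = C1*exp(z)


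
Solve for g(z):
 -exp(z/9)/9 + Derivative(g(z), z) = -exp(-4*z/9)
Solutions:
 g(z) = C1 + exp(z/9) + 9*exp(-4*z/9)/4


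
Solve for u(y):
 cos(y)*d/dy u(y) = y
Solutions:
 u(y) = C1 + Integral(y/cos(y), y)


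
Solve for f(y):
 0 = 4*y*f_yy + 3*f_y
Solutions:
 f(y) = C1 + C2*y^(1/4)


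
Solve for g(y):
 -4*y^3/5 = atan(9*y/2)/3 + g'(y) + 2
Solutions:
 g(y) = C1 - y^4/5 - y*atan(9*y/2)/3 - 2*y + log(81*y^2 + 4)/27


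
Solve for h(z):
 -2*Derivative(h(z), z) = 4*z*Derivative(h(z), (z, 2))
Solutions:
 h(z) = C1 + C2*sqrt(z)


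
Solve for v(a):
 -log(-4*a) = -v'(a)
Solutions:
 v(a) = C1 + a*log(-a) + a*(-1 + 2*log(2))


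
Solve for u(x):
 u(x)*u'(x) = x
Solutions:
 u(x) = -sqrt(C1 + x^2)
 u(x) = sqrt(C1 + x^2)


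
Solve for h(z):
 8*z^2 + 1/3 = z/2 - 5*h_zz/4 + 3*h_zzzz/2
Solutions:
 h(z) = C1 + C2*z + C3*exp(-sqrt(30)*z/6) + C4*exp(sqrt(30)*z/6) - 8*z^4/15 + z^3/15 - 586*z^2/75


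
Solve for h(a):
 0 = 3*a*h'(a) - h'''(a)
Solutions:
 h(a) = C1 + Integral(C2*airyai(3^(1/3)*a) + C3*airybi(3^(1/3)*a), a)


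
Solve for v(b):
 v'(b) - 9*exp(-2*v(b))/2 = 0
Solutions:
 v(b) = log(-sqrt(C1 + 9*b))
 v(b) = log(C1 + 9*b)/2


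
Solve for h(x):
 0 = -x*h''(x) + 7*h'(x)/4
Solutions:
 h(x) = C1 + C2*x^(11/4)


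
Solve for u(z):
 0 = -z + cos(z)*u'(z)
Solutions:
 u(z) = C1 + Integral(z/cos(z), z)


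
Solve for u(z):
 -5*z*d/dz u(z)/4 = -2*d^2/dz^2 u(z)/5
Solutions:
 u(z) = C1 + C2*erfi(5*z/4)


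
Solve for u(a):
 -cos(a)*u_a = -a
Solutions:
 u(a) = C1 + Integral(a/cos(a), a)


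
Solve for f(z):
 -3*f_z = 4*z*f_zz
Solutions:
 f(z) = C1 + C2*z^(1/4)


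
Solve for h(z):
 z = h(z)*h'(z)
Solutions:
 h(z) = -sqrt(C1 + z^2)
 h(z) = sqrt(C1 + z^2)


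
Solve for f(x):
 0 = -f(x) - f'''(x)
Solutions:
 f(x) = C3*exp(-x) + (C1*sin(sqrt(3)*x/2) + C2*cos(sqrt(3)*x/2))*exp(x/2)


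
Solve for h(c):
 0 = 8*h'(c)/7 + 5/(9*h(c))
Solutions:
 h(c) = -sqrt(C1 - 35*c)/6
 h(c) = sqrt(C1 - 35*c)/6


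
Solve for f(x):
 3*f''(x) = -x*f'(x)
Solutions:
 f(x) = C1 + C2*erf(sqrt(6)*x/6)


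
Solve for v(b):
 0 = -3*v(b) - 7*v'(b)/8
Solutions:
 v(b) = C1*exp(-24*b/7)


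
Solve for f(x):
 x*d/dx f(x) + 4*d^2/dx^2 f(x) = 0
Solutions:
 f(x) = C1 + C2*erf(sqrt(2)*x/4)


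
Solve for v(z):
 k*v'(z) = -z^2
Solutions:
 v(z) = C1 - z^3/(3*k)


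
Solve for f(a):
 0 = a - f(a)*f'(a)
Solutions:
 f(a) = -sqrt(C1 + a^2)
 f(a) = sqrt(C1 + a^2)


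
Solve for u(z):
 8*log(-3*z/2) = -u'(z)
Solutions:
 u(z) = C1 - 8*z*log(-z) + 8*z*(-log(3) + log(2) + 1)


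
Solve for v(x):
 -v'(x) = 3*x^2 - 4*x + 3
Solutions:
 v(x) = C1 - x^3 + 2*x^2 - 3*x


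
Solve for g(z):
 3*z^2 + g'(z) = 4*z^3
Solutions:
 g(z) = C1 + z^4 - z^3


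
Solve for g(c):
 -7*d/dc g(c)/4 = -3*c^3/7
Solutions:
 g(c) = C1 + 3*c^4/49


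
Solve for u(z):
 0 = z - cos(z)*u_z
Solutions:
 u(z) = C1 + Integral(z/cos(z), z)


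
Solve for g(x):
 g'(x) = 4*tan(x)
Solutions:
 g(x) = C1 - 4*log(cos(x))


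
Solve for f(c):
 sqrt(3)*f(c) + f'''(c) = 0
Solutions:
 f(c) = C3*exp(-3^(1/6)*c) + (C1*sin(3^(2/3)*c/2) + C2*cos(3^(2/3)*c/2))*exp(3^(1/6)*c/2)


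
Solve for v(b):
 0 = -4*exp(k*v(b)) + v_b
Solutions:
 v(b) = Piecewise((log(-1/(C1*k + 4*b*k))/k, Ne(k, 0)), (nan, True))
 v(b) = Piecewise((C1 + 4*b, Eq(k, 0)), (nan, True))


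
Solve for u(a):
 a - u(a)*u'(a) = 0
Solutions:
 u(a) = -sqrt(C1 + a^2)
 u(a) = sqrt(C1 + a^2)


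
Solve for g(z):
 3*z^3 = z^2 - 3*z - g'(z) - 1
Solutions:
 g(z) = C1 - 3*z^4/4 + z^3/3 - 3*z^2/2 - z


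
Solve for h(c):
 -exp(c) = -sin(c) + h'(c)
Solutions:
 h(c) = C1 - exp(c) - cos(c)


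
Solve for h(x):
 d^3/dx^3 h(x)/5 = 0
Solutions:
 h(x) = C1 + C2*x + C3*x^2


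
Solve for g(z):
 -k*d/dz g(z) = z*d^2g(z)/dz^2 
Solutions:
 g(z) = C1 + z^(1 - re(k))*(C2*sin(log(z)*Abs(im(k))) + C3*cos(log(z)*im(k)))


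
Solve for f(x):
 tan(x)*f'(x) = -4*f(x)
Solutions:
 f(x) = C1/sin(x)^4


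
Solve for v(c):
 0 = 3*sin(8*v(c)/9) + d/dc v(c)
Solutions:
 3*c + 9*log(cos(8*v(c)/9) - 1)/16 - 9*log(cos(8*v(c)/9) + 1)/16 = C1


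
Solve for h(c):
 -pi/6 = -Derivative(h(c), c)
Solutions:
 h(c) = C1 + pi*c/6


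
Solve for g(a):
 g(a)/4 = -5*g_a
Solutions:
 g(a) = C1*exp(-a/20)


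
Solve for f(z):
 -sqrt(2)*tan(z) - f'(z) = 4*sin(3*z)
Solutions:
 f(z) = C1 + sqrt(2)*log(cos(z)) + 4*cos(3*z)/3


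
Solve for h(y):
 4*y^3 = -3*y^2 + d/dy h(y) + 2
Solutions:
 h(y) = C1 + y^4 + y^3 - 2*y


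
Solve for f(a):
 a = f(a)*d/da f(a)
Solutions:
 f(a) = -sqrt(C1 + a^2)
 f(a) = sqrt(C1 + a^2)


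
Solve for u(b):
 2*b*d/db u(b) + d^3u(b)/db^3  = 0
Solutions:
 u(b) = C1 + Integral(C2*airyai(-2^(1/3)*b) + C3*airybi(-2^(1/3)*b), b)


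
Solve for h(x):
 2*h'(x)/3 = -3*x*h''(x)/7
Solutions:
 h(x) = C1 + C2/x^(5/9)


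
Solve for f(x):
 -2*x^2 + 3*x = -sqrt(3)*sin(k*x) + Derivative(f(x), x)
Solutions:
 f(x) = C1 - 2*x^3/3 + 3*x^2/2 - sqrt(3)*cos(k*x)/k


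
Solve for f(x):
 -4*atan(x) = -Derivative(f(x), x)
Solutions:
 f(x) = C1 + 4*x*atan(x) - 2*log(x^2 + 1)


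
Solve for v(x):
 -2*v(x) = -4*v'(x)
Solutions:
 v(x) = C1*exp(x/2)


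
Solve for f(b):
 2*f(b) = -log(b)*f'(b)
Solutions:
 f(b) = C1*exp(-2*li(b))


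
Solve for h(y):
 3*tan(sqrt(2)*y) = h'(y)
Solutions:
 h(y) = C1 - 3*sqrt(2)*log(cos(sqrt(2)*y))/2


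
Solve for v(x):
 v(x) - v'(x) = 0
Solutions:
 v(x) = C1*exp(x)


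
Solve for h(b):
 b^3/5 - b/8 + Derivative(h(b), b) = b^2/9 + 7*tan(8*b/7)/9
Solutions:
 h(b) = C1 - b^4/20 + b^3/27 + b^2/16 - 49*log(cos(8*b/7))/72


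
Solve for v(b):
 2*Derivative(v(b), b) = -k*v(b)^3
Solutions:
 v(b) = -sqrt(-1/(C1 - b*k))
 v(b) = sqrt(-1/(C1 - b*k))


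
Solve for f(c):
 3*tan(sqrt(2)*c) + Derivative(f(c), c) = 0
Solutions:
 f(c) = C1 + 3*sqrt(2)*log(cos(sqrt(2)*c))/2


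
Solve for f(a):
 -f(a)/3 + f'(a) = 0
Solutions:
 f(a) = C1*exp(a/3)


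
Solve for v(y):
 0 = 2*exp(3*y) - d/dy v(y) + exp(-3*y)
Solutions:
 v(y) = C1 + 2*exp(3*y)/3 - exp(-3*y)/3


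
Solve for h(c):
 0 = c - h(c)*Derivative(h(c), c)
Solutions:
 h(c) = -sqrt(C1 + c^2)
 h(c) = sqrt(C1 + c^2)


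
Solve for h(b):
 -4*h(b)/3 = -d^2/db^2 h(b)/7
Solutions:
 h(b) = C1*exp(-2*sqrt(21)*b/3) + C2*exp(2*sqrt(21)*b/3)


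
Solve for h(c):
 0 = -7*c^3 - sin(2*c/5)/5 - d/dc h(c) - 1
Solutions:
 h(c) = C1 - 7*c^4/4 - c + cos(2*c/5)/2


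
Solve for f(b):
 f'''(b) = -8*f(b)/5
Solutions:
 f(b) = C3*exp(-2*5^(2/3)*b/5) + (C1*sin(sqrt(3)*5^(2/3)*b/5) + C2*cos(sqrt(3)*5^(2/3)*b/5))*exp(5^(2/3)*b/5)


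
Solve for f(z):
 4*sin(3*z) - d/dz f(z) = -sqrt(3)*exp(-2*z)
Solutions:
 f(z) = C1 - 4*cos(3*z)/3 - sqrt(3)*exp(-2*z)/2


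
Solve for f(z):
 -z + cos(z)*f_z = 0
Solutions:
 f(z) = C1 + Integral(z/cos(z), z)


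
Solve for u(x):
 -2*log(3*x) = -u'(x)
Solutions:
 u(x) = C1 + 2*x*log(x) - 2*x + x*log(9)


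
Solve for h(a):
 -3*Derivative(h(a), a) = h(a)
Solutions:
 h(a) = C1*exp(-a/3)


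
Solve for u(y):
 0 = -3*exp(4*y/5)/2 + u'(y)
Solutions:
 u(y) = C1 + 15*exp(4*y/5)/8


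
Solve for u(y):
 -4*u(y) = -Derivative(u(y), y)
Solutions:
 u(y) = C1*exp(4*y)


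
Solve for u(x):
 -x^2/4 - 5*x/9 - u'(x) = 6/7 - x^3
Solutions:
 u(x) = C1 + x^4/4 - x^3/12 - 5*x^2/18 - 6*x/7


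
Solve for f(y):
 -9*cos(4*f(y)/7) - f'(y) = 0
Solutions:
 9*y - 7*log(sin(4*f(y)/7) - 1)/8 + 7*log(sin(4*f(y)/7) + 1)/8 = C1


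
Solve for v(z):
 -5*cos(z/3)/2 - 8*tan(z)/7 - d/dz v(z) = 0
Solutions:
 v(z) = C1 + 8*log(cos(z))/7 - 15*sin(z/3)/2


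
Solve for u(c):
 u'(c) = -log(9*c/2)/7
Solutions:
 u(c) = C1 - c*log(c)/7 - 2*c*log(3)/7 + c*log(2)/7 + c/7


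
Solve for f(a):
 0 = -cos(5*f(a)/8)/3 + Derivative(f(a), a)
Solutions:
 -a/3 - 4*log(sin(5*f(a)/8) - 1)/5 + 4*log(sin(5*f(a)/8) + 1)/5 = C1


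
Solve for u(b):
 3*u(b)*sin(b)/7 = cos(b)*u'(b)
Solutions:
 u(b) = C1/cos(b)^(3/7)


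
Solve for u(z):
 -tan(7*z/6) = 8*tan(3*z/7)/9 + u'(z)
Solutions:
 u(z) = C1 + 56*log(cos(3*z/7))/27 + 6*log(cos(7*z/6))/7


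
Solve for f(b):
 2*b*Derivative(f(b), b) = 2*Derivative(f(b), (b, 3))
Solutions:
 f(b) = C1 + Integral(C2*airyai(b) + C3*airybi(b), b)


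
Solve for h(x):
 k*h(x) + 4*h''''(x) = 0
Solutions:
 h(x) = C1*exp(-sqrt(2)*x*(-k)^(1/4)/2) + C2*exp(sqrt(2)*x*(-k)^(1/4)/2) + C3*exp(-sqrt(2)*I*x*(-k)^(1/4)/2) + C4*exp(sqrt(2)*I*x*(-k)^(1/4)/2)


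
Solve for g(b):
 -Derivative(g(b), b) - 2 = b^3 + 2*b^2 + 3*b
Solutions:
 g(b) = C1 - b^4/4 - 2*b^3/3 - 3*b^2/2 - 2*b


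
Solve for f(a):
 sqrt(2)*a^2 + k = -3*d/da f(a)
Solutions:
 f(a) = C1 - sqrt(2)*a^3/9 - a*k/3


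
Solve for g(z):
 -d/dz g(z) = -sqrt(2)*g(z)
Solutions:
 g(z) = C1*exp(sqrt(2)*z)


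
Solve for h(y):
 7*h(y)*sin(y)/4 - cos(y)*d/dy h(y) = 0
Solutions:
 h(y) = C1/cos(y)^(7/4)


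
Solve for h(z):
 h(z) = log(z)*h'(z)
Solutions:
 h(z) = C1*exp(li(z))


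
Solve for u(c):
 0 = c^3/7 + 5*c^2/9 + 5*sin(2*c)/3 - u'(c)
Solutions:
 u(c) = C1 + c^4/28 + 5*c^3/27 - 5*cos(2*c)/6


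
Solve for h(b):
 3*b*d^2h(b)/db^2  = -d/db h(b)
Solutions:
 h(b) = C1 + C2*b^(2/3)


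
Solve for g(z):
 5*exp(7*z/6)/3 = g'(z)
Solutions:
 g(z) = C1 + 10*exp(7*z/6)/7


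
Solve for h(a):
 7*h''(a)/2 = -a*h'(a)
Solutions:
 h(a) = C1 + C2*erf(sqrt(7)*a/7)


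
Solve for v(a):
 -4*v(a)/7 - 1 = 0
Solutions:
 v(a) = -7/4


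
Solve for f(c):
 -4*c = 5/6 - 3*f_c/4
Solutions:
 f(c) = C1 + 8*c^2/3 + 10*c/9


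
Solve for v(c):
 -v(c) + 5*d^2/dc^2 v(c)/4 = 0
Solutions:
 v(c) = C1*exp(-2*sqrt(5)*c/5) + C2*exp(2*sqrt(5)*c/5)


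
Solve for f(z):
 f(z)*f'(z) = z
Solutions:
 f(z) = -sqrt(C1 + z^2)
 f(z) = sqrt(C1 + z^2)


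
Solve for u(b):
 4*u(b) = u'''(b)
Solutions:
 u(b) = C3*exp(2^(2/3)*b) + (C1*sin(2^(2/3)*sqrt(3)*b/2) + C2*cos(2^(2/3)*sqrt(3)*b/2))*exp(-2^(2/3)*b/2)


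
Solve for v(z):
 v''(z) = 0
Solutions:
 v(z) = C1 + C2*z


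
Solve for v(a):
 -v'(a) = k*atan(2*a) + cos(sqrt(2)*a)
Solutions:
 v(a) = C1 - k*(a*atan(2*a) - log(4*a^2 + 1)/4) - sqrt(2)*sin(sqrt(2)*a)/2


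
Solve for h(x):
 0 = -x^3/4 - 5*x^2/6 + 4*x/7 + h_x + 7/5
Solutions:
 h(x) = C1 + x^4/16 + 5*x^3/18 - 2*x^2/7 - 7*x/5


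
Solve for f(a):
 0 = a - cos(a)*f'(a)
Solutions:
 f(a) = C1 + Integral(a/cos(a), a)


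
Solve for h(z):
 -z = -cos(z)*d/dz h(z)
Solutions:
 h(z) = C1 + Integral(z/cos(z), z)


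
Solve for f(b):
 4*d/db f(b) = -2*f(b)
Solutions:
 f(b) = C1*exp(-b/2)


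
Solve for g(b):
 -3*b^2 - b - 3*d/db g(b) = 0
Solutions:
 g(b) = C1 - b^3/3 - b^2/6


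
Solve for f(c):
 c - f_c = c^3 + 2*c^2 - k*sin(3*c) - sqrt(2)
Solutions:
 f(c) = C1 - c^4/4 - 2*c^3/3 + c^2/2 + sqrt(2)*c - k*cos(3*c)/3


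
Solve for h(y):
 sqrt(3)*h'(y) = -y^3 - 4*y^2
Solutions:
 h(y) = C1 - sqrt(3)*y^4/12 - 4*sqrt(3)*y^3/9


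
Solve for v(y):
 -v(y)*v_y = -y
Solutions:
 v(y) = -sqrt(C1 + y^2)
 v(y) = sqrt(C1 + y^2)


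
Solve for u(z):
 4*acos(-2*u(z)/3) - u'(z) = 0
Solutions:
 Integral(1/acos(-2*_y/3), (_y, u(z))) = C1 + 4*z


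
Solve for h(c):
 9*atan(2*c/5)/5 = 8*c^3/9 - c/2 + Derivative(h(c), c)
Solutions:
 h(c) = C1 - 2*c^4/9 + c^2/4 + 9*c*atan(2*c/5)/5 - 9*log(4*c^2 + 25)/4


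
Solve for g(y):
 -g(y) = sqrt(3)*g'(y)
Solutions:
 g(y) = C1*exp(-sqrt(3)*y/3)


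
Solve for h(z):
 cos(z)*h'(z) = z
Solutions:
 h(z) = C1 + Integral(z/cos(z), z)


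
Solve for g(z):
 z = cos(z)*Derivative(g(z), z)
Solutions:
 g(z) = C1 + Integral(z/cos(z), z)


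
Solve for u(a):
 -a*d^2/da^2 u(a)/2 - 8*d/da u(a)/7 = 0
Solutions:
 u(a) = C1 + C2/a^(9/7)


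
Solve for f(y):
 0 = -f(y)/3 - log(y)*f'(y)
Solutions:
 f(y) = C1*exp(-li(y)/3)


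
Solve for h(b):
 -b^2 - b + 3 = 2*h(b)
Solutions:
 h(b) = -b^2/2 - b/2 + 3/2


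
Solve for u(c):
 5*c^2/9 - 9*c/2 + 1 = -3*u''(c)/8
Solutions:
 u(c) = C1 + C2*c - 10*c^4/81 + 2*c^3 - 4*c^2/3


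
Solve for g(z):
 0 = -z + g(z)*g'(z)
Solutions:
 g(z) = -sqrt(C1 + z^2)
 g(z) = sqrt(C1 + z^2)


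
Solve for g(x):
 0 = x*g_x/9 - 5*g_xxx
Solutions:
 g(x) = C1 + Integral(C2*airyai(75^(1/3)*x/15) + C3*airybi(75^(1/3)*x/15), x)


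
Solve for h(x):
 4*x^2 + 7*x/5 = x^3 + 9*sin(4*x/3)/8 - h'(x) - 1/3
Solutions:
 h(x) = C1 + x^4/4 - 4*x^3/3 - 7*x^2/10 - x/3 - 27*cos(4*x/3)/32


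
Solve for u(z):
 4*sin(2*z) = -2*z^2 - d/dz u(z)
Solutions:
 u(z) = C1 - 2*z^3/3 + 2*cos(2*z)


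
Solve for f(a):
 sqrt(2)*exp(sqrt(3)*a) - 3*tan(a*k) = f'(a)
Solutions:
 f(a) = C1 - 3*Piecewise((-log(cos(a*k))/k, Ne(k, 0)), (0, True)) + sqrt(6)*exp(sqrt(3)*a)/3


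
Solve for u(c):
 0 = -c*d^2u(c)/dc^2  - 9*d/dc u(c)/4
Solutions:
 u(c) = C1 + C2/c^(5/4)


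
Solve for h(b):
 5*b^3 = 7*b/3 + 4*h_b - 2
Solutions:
 h(b) = C1 + 5*b^4/16 - 7*b^2/24 + b/2


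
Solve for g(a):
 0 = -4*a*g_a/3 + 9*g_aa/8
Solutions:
 g(a) = C1 + C2*erfi(4*sqrt(3)*a/9)


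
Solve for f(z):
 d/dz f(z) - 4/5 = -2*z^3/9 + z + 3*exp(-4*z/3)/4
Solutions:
 f(z) = C1 - z^4/18 + z^2/2 + 4*z/5 - 9*exp(-4*z/3)/16


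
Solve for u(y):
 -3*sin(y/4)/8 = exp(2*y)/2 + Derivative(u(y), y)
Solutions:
 u(y) = C1 - exp(2*y)/4 + 3*cos(y/4)/2
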